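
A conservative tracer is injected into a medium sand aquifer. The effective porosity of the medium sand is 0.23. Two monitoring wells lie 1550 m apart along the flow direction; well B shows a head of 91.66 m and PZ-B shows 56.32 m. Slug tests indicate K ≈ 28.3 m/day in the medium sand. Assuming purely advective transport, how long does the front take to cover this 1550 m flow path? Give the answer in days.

553

Hydraulic gradient i = (91.66 − 56.32) / 1550 = 35.34 / 1550 = 0.02280.
Darcy flux q = K · i = 28.30 × 0.02280 = 0.6452 m/day.
Seepage velocity v = q / n_e = 0.6452 / 0.23 = 2.805 m/day.
Travel time t = L / v = 1550 / 2.805 = 552.5 days.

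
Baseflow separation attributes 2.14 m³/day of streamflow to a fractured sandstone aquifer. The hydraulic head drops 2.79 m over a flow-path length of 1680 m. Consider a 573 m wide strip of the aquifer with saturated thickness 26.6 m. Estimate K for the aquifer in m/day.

Cross-sectional area A = 573 × 26.6 = 15242 m².
Hydraulic gradient i = Δh / L = 2.79 / 1680 = 0.001661.
From Q = K·A·i, K = Q / (A·i) = 2.14 / (15242 × 0.001661) = 0.08454 m/day.

0.0845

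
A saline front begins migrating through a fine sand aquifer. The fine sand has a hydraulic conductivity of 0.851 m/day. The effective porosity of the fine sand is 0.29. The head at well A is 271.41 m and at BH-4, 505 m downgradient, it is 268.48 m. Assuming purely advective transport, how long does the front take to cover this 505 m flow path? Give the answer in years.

81.2

Hydraulic gradient i = (271.41 − 268.48) / 505 = 2.93 / 505 = 0.005802.
Darcy flux q = K · i = 0.8510 × 0.005802 = 0.004937 m/day.
Seepage velocity v = q / n_e = 0.004937 / 0.29 = 0.01703 m/day.
Travel time t = L / v = 505 / 0.01703 = 29661 days = 81.21 years.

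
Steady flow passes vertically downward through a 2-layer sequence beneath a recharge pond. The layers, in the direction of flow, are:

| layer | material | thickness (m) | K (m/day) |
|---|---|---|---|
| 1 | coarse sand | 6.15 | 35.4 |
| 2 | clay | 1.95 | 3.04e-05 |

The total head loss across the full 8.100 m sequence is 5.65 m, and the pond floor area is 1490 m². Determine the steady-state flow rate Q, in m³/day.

Flow is perpendicular to layering, so the layers act in series and the equivalent K is the thickness-weighted harmonic mean.
Total thickness L = 6.15 + 1.95 = 8.100 m.
Σ(b_i/K_i) = 6.15/35.4 + 1.95/3.04e-05 = 64145 d.
K_eq = L / Σ(b_i/K_i) = 8.100 / 64145 = 0.0001263 m/day.
Q = K_eq · A · (Δh/L) = 0.0001263 × 1490 × (5.65/8.100) = 0.1312 m³/day.

0.131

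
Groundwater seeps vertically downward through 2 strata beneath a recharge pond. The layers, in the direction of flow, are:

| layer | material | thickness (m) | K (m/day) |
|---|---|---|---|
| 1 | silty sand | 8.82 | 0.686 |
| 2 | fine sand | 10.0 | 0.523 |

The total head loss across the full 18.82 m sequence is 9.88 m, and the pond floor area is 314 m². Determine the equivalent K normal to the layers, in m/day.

0.589

Flow is perpendicular to layering, so the layers act in series and the equivalent K is the thickness-weighted harmonic mean.
Total thickness L = 8.82 + 10.0 = 18.82 m.
Σ(b_i/K_i) = 8.82/0.686 + 10.0/0.523 = 31.98 d.
K_eq = L / Σ(b_i/K_i) = 18.82 / 31.98 = 0.5885 m/day.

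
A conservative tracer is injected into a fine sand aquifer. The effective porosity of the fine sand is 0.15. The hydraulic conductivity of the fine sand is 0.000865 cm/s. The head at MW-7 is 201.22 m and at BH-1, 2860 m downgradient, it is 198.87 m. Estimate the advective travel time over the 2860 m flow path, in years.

1910

Convert K: 0.000865 cm/s × 864 = 0.7474 m/day.
Hydraulic gradient i = (201.22 − 198.87) / 2860 = 2.35 / 2860 = 0.0008217.
Darcy flux q = K · i = 0.7474 × 0.0008217 = 0.0006141 m/day.
Seepage velocity v = q / n_e = 0.0006141 / 0.15 = 0.004094 m/day.
Travel time t = L / v = 2860 / 0.004094 = 6.986e+05 days = 1913 years.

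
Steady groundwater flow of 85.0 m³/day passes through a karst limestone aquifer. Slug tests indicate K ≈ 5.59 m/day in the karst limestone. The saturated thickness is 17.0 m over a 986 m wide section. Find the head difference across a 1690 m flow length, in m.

Cross-sectional area A = 986 × 17.0 = 16762 m².
From Q = K·A·i, i = Q / (K·A) = 85.0 / (5.590 × 16762) = 0.0009072.
Head loss Δh = i · L = 0.0009072 × 1690 = 1.533 m.

1.53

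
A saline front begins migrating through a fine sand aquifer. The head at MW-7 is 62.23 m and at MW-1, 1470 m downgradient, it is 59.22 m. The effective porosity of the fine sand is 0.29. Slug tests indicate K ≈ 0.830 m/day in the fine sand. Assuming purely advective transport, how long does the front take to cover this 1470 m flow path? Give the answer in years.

Hydraulic gradient i = (62.23 − 59.22) / 1470 = 3.01 / 1470 = 0.002048.
Darcy flux q = K · i = 0.8300 × 0.002048 = 0.001700 m/day.
Seepage velocity v = q / n_e = 0.001700 / 0.29 = 0.005860 m/day.
Travel time t = L / v = 1470 / 0.005860 = 2.508e+05 days = 686.7 years.

687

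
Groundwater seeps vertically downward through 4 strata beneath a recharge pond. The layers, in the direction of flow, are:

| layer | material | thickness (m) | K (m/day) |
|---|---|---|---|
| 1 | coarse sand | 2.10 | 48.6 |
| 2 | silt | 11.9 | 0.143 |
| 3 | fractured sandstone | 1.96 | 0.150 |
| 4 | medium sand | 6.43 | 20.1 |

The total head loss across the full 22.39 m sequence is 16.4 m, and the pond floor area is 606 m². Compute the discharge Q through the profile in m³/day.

103

Flow is perpendicular to layering, so the layers act in series and the equivalent K is the thickness-weighted harmonic mean.
Total thickness L = 2.10 + 11.9 + 1.96 + 6.43 = 22.39 m.
Σ(b_i/K_i) = 2.10/48.6 + 11.9/0.143 + 1.96/0.150 + 6.43/20.1 = 96.65 d.
K_eq = L / Σ(b_i/K_i) = 22.39 / 96.65 = 0.2317 m/day.
Q = K_eq · A · (Δh/L) = 0.2317 × 606 × (16.4/22.39) = 102.8 m³/day.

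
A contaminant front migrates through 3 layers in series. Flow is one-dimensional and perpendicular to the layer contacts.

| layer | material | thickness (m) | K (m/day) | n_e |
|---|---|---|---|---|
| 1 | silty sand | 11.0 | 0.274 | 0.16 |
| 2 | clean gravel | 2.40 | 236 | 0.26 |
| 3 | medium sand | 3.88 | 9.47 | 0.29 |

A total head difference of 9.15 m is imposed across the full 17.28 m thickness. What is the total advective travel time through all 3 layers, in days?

15.6

With flow normal to the layers, continuity requires the same specific discharge q through every layer.
Σ(b_i/K_i) = 11.0/0.274 + 2.40/236 + 3.88/9.47 = 40.57 d.
q = Δh / Σ(b_i/K_i) = 9.15 / 40.57 = 0.2256 m/day.
In each layer the seepage velocity is v_i = q/n_i, so the layer transit time is t_i = b_i·n_i / q:
  layer 1 (silty sand): t_1 = 11.0 × 0.16 / 0.2256 = 7.803 d
  layer 2 (clean gravel): t_2 = 2.40 × 0.26 / 0.2256 = 2.766 d
  layer 3 (medium sand): t_3 = 3.88 × 0.29 / 0.2256 = 4.988 d
Total t = Σ t_i = 15.56 days.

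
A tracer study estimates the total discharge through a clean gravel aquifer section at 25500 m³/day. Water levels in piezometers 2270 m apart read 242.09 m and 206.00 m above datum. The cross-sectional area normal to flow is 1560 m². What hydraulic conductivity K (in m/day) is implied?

1030

Hydraulic gradient i = (242.09 − 206.00) / 2270 = 36.09 / 2270 = 0.01590.
From Q = K·A·i, K = Q / (A·i) = 25500 / (1560 × 0.01590) = 1028 m/day.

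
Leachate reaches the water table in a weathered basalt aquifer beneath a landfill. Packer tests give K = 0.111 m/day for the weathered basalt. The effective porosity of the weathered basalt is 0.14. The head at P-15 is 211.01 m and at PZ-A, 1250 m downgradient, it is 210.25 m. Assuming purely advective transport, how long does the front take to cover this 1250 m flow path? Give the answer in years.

Hydraulic gradient i = (211.01 − 210.25) / 1250 = 0.76 / 1250 = 0.0006080.
Darcy flux q = K · i = 0.1110 × 0.0006080 = 6.749e-05 m/day.
Seepage velocity v = q / n_e = 6.749e-05 / 0.14 = 0.0004821 m/day.
Travel time t = L / v = 1250 / 0.0004821 = 2.593e+06 days = 7099 years.

7100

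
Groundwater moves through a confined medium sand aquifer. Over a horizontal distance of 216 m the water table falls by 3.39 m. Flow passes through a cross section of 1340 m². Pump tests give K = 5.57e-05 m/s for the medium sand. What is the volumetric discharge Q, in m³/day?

Convert K: 5.57e-05 m/s × 86400 = 4.812 m/day.
Hydraulic gradient i = Δh / L = 3.39 / 216 = 0.01569.
Darcy's law: Q = K · A · i = 4.812 × 1340 × 0.01569 = 101.2 m³/day.

101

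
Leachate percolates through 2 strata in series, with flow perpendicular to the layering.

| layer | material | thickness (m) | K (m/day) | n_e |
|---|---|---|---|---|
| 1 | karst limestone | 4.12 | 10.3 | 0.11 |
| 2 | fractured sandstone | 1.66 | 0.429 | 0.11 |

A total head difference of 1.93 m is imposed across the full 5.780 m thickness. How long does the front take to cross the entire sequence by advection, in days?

1.41

With flow normal to the layers, continuity requires the same specific discharge q through every layer.
Σ(b_i/K_i) = 4.12/10.3 + 1.66/0.429 = 4.269 d.
q = Δh / Σ(b_i/K_i) = 1.93 / 4.269 = 0.4520 m/day.
In each layer the seepage velocity is v_i = q/n_i, so the layer transit time is t_i = b_i·n_i / q:
  layer 1 (karst limestone): t_1 = 4.12 × 0.11 / 0.4520 = 1.003 d
  layer 2 (fractured sandstone): t_2 = 1.66 × 0.11 / 0.4520 = 0.4039 d
Total t = Σ t_i = 1.406 days.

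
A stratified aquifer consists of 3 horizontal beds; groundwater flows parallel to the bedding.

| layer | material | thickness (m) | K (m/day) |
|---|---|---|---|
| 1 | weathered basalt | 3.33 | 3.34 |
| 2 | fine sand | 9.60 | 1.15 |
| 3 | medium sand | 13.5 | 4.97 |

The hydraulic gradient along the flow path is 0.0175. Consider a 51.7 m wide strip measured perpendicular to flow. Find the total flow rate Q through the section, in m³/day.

Flow is parallel to layering, so each bed carries its own Darcy discharge and the transmissivities add.
Σ(K_i·b_i) = 3.34×3.33 + 1.15×9.60 + 4.97×13.5 = 89.26 m²/day.
Hydraulic gradient i = 0.0175.
Q = Σ(K_i·b_i) · W · i = 89.26 × 51.7 × 0.01750 = 80.76 m³/day.

80.8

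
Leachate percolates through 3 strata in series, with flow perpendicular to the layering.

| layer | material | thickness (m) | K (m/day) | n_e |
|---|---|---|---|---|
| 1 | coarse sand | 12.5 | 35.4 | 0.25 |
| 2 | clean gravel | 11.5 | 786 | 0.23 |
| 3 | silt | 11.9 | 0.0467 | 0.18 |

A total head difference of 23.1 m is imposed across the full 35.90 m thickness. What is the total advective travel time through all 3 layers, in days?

With flow normal to the layers, continuity requires the same specific discharge q through every layer.
Σ(b_i/K_i) = 12.5/35.4 + 11.5/786 + 11.9/0.0467 = 255.2 d.
q = Δh / Σ(b_i/K_i) = 23.1 / 255.2 = 0.09052 m/day.
In each layer the seepage velocity is v_i = q/n_i, so the layer transit time is t_i = b_i·n_i / q:
  layer 1 (coarse sand): t_1 = 12.5 × 0.25 / 0.09052 = 34.52 d
  layer 2 (clean gravel): t_2 = 11.5 × 0.23 / 0.09052 = 29.22 d
  layer 3 (silt): t_3 = 11.9 × 0.18 / 0.09052 = 23.66 d
Total t = Σ t_i = 87.40 days.

87.4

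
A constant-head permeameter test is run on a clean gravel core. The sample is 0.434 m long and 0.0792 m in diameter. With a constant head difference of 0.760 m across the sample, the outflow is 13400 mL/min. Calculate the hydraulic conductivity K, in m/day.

2240

Cross-sectional area A = π·(d/2)² = π × (0.0792/2)² = 0.004927 m².
Convert discharge: 13400 mL/min = 0.0002233 m³/s.
Darcy's law rearranged: K = Q·L / (A·Δh) = 0.0002233 × 0.434 / (0.004927 × 0.760) = 0.02589 m/s = 2237 m/day.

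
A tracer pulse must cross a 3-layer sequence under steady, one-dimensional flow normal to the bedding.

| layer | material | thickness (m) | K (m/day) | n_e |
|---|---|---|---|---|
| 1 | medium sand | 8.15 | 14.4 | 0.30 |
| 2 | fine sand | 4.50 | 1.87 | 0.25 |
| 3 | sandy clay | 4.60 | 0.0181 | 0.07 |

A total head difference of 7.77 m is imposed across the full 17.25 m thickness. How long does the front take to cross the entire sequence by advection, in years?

With flow normal to the layers, continuity requires the same specific discharge q through every layer.
Σ(b_i/K_i) = 8.15/14.4 + 4.50/1.87 + 4.60/0.0181 = 257.1 d.
q = Δh / Σ(b_i/K_i) = 7.77 / 257.1 = 0.03022 m/day.
In each layer the seepage velocity is v_i = q/n_i, so the layer transit time is t_i = b_i·n_i / q:
  layer 1 (medium sand): t_1 = 8.15 × 0.30 / 0.03022 = 80.91 d
  layer 2 (fine sand): t_2 = 4.50 × 0.25 / 0.03022 = 37.23 d
  layer 3 (sandy clay): t_3 = 4.60 × 0.07 / 0.03022 = 10.66 d
Total t = Σ t_i = 128.8 days = 0.3526 years.

0.353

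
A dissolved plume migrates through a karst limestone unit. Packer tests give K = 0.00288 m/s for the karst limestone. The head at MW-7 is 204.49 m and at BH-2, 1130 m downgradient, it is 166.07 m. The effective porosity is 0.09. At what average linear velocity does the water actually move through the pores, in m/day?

Convert K: 0.00288 m/s × 86400 = 248.8 m/day.
Hydraulic gradient i = (204.49 − 166.07) / 1130 = 38.42 / 1130 = 0.03400.
Darcy flux q = K · i = 248.8 × 0.03400 = 8.460 m/day.
Seepage velocity v = q / n_e = 8.460 / 0.09 = 94.00 m/day.

94.0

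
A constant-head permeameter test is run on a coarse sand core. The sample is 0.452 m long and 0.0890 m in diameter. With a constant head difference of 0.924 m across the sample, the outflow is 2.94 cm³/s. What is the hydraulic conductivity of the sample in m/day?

20.0

Cross-sectional area A = π·(d/2)² = π × (0.0890/2)² = 0.006221 m².
Convert discharge: 2.94 cm³/s = 2.940e-06 m³/s.
Darcy's law rearranged: K = Q·L / (A·Δh) = 2.940e-06 × 0.452 / (0.006221 × 0.924) = 0.0002312 m/s = 19.97 m/day.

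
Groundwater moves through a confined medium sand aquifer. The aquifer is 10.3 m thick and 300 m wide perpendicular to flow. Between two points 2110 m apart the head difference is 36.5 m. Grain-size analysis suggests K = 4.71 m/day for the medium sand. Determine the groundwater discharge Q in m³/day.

Cross-sectional area A = 300 × 10.3 = 3090 m².
Hydraulic gradient i = Δh / L = 36.5 / 2110 = 0.01730.
Darcy's law: Q = K · A · i = 4.710 × 3090 × 0.01730 = 251.8 m³/day.

252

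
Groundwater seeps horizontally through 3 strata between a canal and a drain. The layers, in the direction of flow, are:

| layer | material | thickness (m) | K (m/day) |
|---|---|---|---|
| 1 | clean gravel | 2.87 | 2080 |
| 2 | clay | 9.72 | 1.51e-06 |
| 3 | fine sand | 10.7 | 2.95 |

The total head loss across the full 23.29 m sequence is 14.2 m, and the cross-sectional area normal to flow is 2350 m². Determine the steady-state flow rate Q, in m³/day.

Flow is perpendicular to layering, so the layers act in series and the equivalent K is the thickness-weighted harmonic mean.
Total thickness L = 2.87 + 9.72 + 10.7 = 23.29 m.
Σ(b_i/K_i) = 2.87/2080 + 9.72/1.51e-06 + 10.7/2.95 = 6.437e+06 d.
K_eq = L / Σ(b_i/K_i) = 23.29 / 6.437e+06 = 3.618e-06 m/day.
Q = K_eq · A · (Δh/L) = 3.618e-06 × 2350 × (14.2/23.29) = 0.005184 m³/day.

0.00518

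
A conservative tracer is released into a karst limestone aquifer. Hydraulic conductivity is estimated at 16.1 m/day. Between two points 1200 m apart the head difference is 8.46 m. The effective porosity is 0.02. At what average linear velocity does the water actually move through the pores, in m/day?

Hydraulic gradient i = Δh / L = 8.46 / 1200 = 0.007050.
Darcy flux q = K · i = 16.10 × 0.007050 = 0.1135 m/day.
Seepage velocity v = q / n_e = 0.1135 / 0.02 = 5.675 m/day.

5.68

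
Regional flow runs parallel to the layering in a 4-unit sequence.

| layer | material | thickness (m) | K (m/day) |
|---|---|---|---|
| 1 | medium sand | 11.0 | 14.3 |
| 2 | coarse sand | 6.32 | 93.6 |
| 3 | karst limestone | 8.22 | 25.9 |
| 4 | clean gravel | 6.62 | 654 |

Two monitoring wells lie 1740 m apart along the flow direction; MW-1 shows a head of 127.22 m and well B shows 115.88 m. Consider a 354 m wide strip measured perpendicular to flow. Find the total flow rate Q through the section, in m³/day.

12200

Flow is parallel to layering, so each bed carries its own Darcy discharge and the transmissivities add.
Σ(K_i·b_i) = 14.3×11.0 + 93.6×6.32 + 25.9×8.22 + 654×6.62 = 5291 m²/day.
Hydraulic gradient i = (127.22 − 115.88) / 1740 = 11.34 / 1740 = 0.006517.
Q = Σ(K_i·b_i) · W · i = 5291 × 354 × 0.006517 = 12207 m³/day.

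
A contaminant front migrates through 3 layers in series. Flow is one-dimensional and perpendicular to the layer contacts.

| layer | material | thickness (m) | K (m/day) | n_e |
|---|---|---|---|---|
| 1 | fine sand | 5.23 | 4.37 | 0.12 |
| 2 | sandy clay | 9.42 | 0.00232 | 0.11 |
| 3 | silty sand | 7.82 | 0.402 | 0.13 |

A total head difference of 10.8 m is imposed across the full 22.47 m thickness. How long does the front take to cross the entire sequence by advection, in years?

With flow normal to the layers, continuity requires the same specific discharge q through every layer.
Σ(b_i/K_i) = 5.23/4.37 + 9.42/0.00232 + 7.82/0.402 = 4081 d.
q = Δh / Σ(b_i/K_i) = 10.8 / 4081 = 0.002646 m/day.
In each layer the seepage velocity is v_i = q/n_i, so the layer transit time is t_i = b_i·n_i / q:
  layer 1 (fine sand): t_1 = 5.23 × 0.12 / 0.002646 = 237.2 d
  layer 2 (sandy clay): t_2 = 9.42 × 0.11 / 0.002646 = 391.5 d
  layer 3 (silty sand): t_3 = 7.82 × 0.13 / 0.002646 = 384.1 d
Total t = Σ t_i = 1013 days = 2.773 years.

2.77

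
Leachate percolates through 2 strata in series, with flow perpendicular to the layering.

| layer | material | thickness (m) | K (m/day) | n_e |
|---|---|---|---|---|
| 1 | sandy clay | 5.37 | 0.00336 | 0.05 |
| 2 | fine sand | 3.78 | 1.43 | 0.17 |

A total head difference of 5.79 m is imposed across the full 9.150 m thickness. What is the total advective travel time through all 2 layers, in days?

252

With flow normal to the layers, continuity requires the same specific discharge q through every layer.
Σ(b_i/K_i) = 5.37/0.00336 + 3.78/1.43 = 1601 d.
q = Δh / Σ(b_i/K_i) = 5.79 / 1601 = 0.003617 m/day.
In each layer the seepage velocity is v_i = q/n_i, so the layer transit time is t_i = b_i·n_i / q:
  layer 1 (sandy clay): t_1 = 5.37 × 0.05 / 0.003617 = 74.24 d
  layer 2 (fine sand): t_2 = 3.78 × 0.17 / 0.003617 = 177.7 d
Total t = Σ t_i = 251.9 days.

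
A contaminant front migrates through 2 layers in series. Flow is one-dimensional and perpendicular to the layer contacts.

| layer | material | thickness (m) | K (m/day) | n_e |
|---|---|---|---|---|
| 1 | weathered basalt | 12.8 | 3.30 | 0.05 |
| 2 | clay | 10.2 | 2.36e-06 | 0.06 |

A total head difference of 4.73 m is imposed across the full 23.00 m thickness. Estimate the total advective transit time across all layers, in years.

3130

With flow normal to the layers, continuity requires the same specific discharge q through every layer.
Σ(b_i/K_i) = 12.8/3.30 + 10.2/2.36e-06 = 4.322e+06 d.
q = Δh / Σ(b_i/K_i) = 4.73 / 4.322e+06 = 1.094e-06 m/day.
In each layer the seepage velocity is v_i = q/n_i, so the layer transit time is t_i = b_i·n_i / q:
  layer 1 (weathered basalt): t_1 = 12.8 × 0.05 / 1.094e-06 = 5.848e+05 d
  layer 2 (clay): t_2 = 10.2 × 0.06 / 1.094e-06 = 5.592e+05 d
Total t = Σ t_i = 1.144e+06 days = 3132 years.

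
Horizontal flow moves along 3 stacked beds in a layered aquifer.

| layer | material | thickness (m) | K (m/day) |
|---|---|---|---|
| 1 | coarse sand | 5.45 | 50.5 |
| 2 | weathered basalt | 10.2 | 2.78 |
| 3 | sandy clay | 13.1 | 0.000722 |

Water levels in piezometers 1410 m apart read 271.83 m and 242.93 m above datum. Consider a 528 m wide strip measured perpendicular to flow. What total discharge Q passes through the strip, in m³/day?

3290

Flow is parallel to layering, so each bed carries its own Darcy discharge and the transmissivities add.
Σ(K_i·b_i) = 50.5×5.45 + 2.78×10.2 + 0.000722×13.1 = 303.6 m²/day.
Hydraulic gradient i = (271.83 − 242.93) / 1410 = 28.9 / 1410 = 0.02050.
Q = Σ(K_i·b_i) · W · i = 303.6 × 528 × 0.02050 = 3285 m³/day.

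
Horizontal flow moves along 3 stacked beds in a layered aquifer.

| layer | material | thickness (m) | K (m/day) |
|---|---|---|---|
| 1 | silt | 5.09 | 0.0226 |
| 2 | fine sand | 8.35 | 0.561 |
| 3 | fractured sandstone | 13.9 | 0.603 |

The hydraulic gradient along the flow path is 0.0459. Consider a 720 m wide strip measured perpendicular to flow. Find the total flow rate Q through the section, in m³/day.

Flow is parallel to layering, so each bed carries its own Darcy discharge and the transmissivities add.
Σ(K_i·b_i) = 0.0226×5.09 + 0.561×8.35 + 0.603×13.9 = 13.18 m²/day.
Hydraulic gradient i = 0.0459.
Q = Σ(K_i·b_i) · W · i = 13.18 × 720 × 0.04590 = 435.6 m³/day.

436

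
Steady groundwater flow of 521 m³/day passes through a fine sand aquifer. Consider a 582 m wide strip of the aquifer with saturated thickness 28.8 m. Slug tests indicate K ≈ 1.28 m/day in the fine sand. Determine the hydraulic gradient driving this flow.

0.0243

Cross-sectional area A = 582 × 28.8 = 16762 m².
From Q = K·A·i, i = Q / (K·A) = 521 / (1.280 × 16762) = 0.02428.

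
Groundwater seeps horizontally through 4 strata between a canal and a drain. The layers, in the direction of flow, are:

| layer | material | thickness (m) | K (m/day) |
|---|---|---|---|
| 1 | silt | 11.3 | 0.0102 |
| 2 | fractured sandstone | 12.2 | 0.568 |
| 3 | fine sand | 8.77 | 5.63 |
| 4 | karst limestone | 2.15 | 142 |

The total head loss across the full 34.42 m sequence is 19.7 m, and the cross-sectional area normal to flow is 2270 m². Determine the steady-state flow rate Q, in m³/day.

Flow is perpendicular to layering, so the layers act in series and the equivalent K is the thickness-weighted harmonic mean.
Total thickness L = 11.3 + 12.2 + 8.77 + 2.15 = 34.42 m.
Σ(b_i/K_i) = 11.3/0.0102 + 12.2/0.568 + 8.77/5.63 + 2.15/142 = 1131 d.
K_eq = L / Σ(b_i/K_i) = 34.42 / 1131 = 0.03044 m/day.
Q = K_eq · A · (Δh/L) = 0.03044 × 2270 × (19.7/34.42) = 39.54 m³/day.

39.5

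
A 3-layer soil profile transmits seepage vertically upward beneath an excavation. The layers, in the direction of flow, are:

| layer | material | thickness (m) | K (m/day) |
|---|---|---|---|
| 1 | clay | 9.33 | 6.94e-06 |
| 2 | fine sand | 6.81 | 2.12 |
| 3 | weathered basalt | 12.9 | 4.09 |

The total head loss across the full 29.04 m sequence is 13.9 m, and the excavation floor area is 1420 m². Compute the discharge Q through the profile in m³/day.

0.0147

Flow is perpendicular to layering, so the layers act in series and the equivalent K is the thickness-weighted harmonic mean.
Total thickness L = 9.33 + 6.81 + 12.9 = 29.04 m.
Σ(b_i/K_i) = 9.33/6.94e-06 + 6.81/2.12 + 12.9/4.09 = 1.344e+06 d.
K_eq = L / Σ(b_i/K_i) = 29.04 / 1.344e+06 = 2.160e-05 m/day.
Q = K_eq · A · (Δh/L) = 2.160e-05 × 1420 × (13.9/29.04) = 0.01468 m³/day.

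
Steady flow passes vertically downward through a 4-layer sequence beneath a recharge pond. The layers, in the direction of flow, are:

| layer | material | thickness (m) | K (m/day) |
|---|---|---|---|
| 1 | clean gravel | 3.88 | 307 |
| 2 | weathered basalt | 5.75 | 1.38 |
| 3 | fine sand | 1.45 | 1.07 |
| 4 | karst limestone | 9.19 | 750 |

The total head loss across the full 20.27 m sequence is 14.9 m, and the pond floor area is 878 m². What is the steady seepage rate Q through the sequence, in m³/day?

Flow is perpendicular to layering, so the layers act in series and the equivalent K is the thickness-weighted harmonic mean.
Total thickness L = 3.88 + 5.75 + 1.45 + 9.19 = 20.27 m.
Σ(b_i/K_i) = 3.88/307 + 5.75/1.38 + 1.45/1.07 + 9.19/750 = 5.547 d.
K_eq = L / Σ(b_i/K_i) = 20.27 / 5.547 = 3.654 m/day.
Q = K_eq · A · (Δh/L) = 3.654 × 878 × (14.9/20.27) = 2359 m³/day.

2360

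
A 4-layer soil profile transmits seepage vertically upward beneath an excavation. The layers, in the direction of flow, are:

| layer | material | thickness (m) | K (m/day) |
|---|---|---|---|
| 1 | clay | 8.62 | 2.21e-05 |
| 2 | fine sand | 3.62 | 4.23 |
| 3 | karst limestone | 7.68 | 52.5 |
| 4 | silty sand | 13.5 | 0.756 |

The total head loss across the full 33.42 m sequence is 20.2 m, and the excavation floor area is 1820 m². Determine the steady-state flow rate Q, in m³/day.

Flow is perpendicular to layering, so the layers act in series and the equivalent K is the thickness-weighted harmonic mean.
Total thickness L = 8.62 + 3.62 + 7.68 + 13.5 = 33.42 m.
Σ(b_i/K_i) = 8.62/2.21e-05 + 3.62/4.23 + 7.68/52.5 + 13.5/0.756 = 3.901e+05 d.
K_eq = L / Σ(b_i/K_i) = 33.42 / 3.901e+05 = 8.568e-05 m/day.
Q = K_eq · A · (Δh/L) = 8.568e-05 × 1820 × (20.2/33.42) = 0.09425 m³/day.

0.0943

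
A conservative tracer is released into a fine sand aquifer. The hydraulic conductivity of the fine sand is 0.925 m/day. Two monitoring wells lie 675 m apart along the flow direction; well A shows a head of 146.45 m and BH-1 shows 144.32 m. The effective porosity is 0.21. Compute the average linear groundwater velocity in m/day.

Hydraulic gradient i = (146.45 − 144.32) / 675 = 2.13 / 675 = 0.003156.
Darcy flux q = K · i = 0.9250 × 0.003156 = 0.002919 m/day.
Seepage velocity v = q / n_e = 0.002919 / 0.21 = 0.01390 m/day.

0.0139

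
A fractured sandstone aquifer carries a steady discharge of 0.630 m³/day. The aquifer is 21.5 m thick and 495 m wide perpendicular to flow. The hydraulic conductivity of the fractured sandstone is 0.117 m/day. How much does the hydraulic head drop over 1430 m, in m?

0.724

Cross-sectional area A = 495 × 21.5 = 10642 m².
From Q = K·A·i, i = Q / (K·A) = 0.630 / (0.1170 × 10642) = 0.0005060.
Head loss Δh = i · L = 0.0005060 × 1430 = 0.7235 m.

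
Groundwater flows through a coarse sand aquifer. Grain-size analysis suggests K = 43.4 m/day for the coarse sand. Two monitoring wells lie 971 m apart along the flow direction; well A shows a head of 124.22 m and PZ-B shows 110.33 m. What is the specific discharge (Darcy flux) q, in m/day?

Hydraulic gradient i = (124.22 − 110.33) / 971 = 13.89 / 971 = 0.01430.
Specific discharge q = K · i = 43.40 × 0.01430 = 0.6208 m/day.

0.621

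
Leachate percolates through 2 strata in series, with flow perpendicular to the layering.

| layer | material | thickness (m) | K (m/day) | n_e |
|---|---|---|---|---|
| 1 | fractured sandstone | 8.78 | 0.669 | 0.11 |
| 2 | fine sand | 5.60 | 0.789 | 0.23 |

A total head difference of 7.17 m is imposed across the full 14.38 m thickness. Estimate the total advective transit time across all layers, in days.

6.36

With flow normal to the layers, continuity requires the same specific discharge q through every layer.
Σ(b_i/K_i) = 8.78/0.669 + 5.60/0.789 = 20.22 d.
q = Δh / Σ(b_i/K_i) = 7.17 / 20.22 = 0.3546 m/day.
In each layer the seepage velocity is v_i = q/n_i, so the layer transit time is t_i = b_i·n_i / q:
  layer 1 (fractured sandstone): t_1 = 8.78 × 0.11 / 0.3546 = 2.724 d
  layer 2 (fine sand): t_2 = 5.60 × 0.23 / 0.3546 = 3.633 d
Total t = Σ t_i = 6.356 days.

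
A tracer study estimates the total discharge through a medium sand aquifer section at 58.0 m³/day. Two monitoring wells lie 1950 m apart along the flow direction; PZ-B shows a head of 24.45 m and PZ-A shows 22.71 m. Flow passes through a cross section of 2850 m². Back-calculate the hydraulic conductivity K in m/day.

Hydraulic gradient i = (24.45 − 22.71) / 1950 = 1.74 / 1950 = 0.0008923.
From Q = K·A·i, K = Q / (A·i) = 58.0 / (2850 × 0.0008923) = 22.81 m/day.

22.8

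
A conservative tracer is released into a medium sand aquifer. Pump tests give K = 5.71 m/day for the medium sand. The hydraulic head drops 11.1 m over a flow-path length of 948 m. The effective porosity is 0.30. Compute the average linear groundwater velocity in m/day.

0.223

Hydraulic gradient i = Δh / L = 11.1 / 948 = 0.01171.
Darcy flux q = K · i = 5.710 × 0.01171 = 0.06686 m/day.
Seepage velocity v = q / n_e = 0.06686 / 0.30 = 0.2229 m/day.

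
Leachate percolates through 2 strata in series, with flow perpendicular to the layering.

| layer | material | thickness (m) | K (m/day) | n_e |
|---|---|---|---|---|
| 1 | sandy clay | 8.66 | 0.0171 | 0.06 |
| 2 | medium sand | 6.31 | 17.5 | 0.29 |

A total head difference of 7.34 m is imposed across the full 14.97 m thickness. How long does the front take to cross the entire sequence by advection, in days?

162

With flow normal to the layers, continuity requires the same specific discharge q through every layer.
Σ(b_i/K_i) = 8.66/0.0171 + 6.31/17.5 = 506.8 d.
q = Δh / Σ(b_i/K_i) = 7.34 / 506.8 = 0.01448 m/day.
In each layer the seepage velocity is v_i = q/n_i, so the layer transit time is t_i = b_i·n_i / q:
  layer 1 (sandy clay): t_1 = 8.66 × 0.06 / 0.01448 = 35.88 d
  layer 2 (medium sand): t_2 = 6.31 × 0.29 / 0.01448 = 126.3 d
Total t = Σ t_i = 162.2 days.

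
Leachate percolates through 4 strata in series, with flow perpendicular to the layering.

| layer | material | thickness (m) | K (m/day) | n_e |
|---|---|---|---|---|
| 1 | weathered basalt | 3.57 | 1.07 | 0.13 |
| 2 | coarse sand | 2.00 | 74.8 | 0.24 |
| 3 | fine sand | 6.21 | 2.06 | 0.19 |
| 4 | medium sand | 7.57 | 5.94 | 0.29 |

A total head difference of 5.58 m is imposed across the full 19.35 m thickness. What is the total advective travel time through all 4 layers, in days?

5.92

With flow normal to the layers, continuity requires the same specific discharge q through every layer.
Σ(b_i/K_i) = 3.57/1.07 + 2.00/74.8 + 6.21/2.06 + 7.57/5.94 = 7.652 d.
q = Δh / Σ(b_i/K_i) = 5.58 / 7.652 = 0.7292 m/day.
In each layer the seepage velocity is v_i = q/n_i, so the layer transit time is t_i = b_i·n_i / q:
  layer 1 (weathered basalt): t_1 = 3.57 × 0.13 / 0.7292 = 0.6364 d
  layer 2 (coarse sand): t_2 = 2.00 × 0.24 / 0.7292 = 0.6583 d
  layer 3 (fine sand): t_3 = 6.21 × 0.19 / 0.7292 = 1.618 d
  layer 4 (medium sand): t_4 = 7.57 × 0.29 / 0.7292 = 3.011 d
Total t = Σ t_i = 5.923 days.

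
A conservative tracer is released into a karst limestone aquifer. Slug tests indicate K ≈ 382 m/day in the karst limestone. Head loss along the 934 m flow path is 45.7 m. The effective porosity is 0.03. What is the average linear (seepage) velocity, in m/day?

Hydraulic gradient i = Δh / L = 45.7 / 934 = 0.04893.
Darcy flux q = K · i = 382.0 × 0.04893 = 18.69 m/day.
Seepage velocity v = q / n_e = 18.69 / 0.03 = 623.0 m/day.

623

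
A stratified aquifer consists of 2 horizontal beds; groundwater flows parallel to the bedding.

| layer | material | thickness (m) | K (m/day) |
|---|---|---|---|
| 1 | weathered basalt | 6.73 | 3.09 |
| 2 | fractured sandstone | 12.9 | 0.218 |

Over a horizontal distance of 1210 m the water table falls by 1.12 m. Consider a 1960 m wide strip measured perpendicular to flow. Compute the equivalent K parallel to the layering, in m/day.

Flow is parallel to layering, so each bed carries its own Darcy discharge and the transmissivities add.
Σ(K_i·b_i) = 3.09×6.73 + 0.218×12.9 = 23.61 m²/day.
Total thickness b = 19.63 m, so K_eq = Σ(K_i·b_i)/b = 1.203 m/day.

1.20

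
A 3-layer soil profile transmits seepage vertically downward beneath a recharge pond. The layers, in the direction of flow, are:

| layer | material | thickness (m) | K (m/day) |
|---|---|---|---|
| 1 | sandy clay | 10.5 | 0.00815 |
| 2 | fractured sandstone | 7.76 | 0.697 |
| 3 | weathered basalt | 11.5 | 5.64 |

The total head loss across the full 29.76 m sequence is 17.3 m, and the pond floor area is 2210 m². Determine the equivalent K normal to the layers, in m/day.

Flow is perpendicular to layering, so the layers act in series and the equivalent K is the thickness-weighted harmonic mean.
Total thickness L = 10.5 + 7.76 + 11.5 = 29.76 m.
Σ(b_i/K_i) = 10.5/0.00815 + 7.76/0.697 + 11.5/5.64 = 1302 d.
K_eq = L / Σ(b_i/K_i) = 29.76 / 1302 = 0.02287 m/day.

0.0229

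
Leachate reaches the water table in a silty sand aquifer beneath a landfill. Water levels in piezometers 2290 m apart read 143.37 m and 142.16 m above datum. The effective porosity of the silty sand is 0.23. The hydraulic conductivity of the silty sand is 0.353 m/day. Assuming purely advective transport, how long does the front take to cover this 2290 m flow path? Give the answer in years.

7730

Hydraulic gradient i = (143.37 − 142.16) / 2290 = 1.21 / 2290 = 0.0005284.
Darcy flux q = K · i = 0.3530 × 0.0005284 = 0.0001865 m/day.
Seepage velocity v = q / n_e = 0.0001865 / 0.23 = 0.0008110 m/day.
Travel time t = L / v = 2290 / 0.0008110 = 2.824e+06 days = 7731 years.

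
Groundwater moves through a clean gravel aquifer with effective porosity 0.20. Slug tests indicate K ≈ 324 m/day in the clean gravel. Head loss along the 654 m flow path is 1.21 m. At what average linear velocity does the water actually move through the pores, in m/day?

3.00

Hydraulic gradient i = Δh / L = 1.21 / 654 = 0.001850.
Darcy flux q = K · i = 324.0 × 0.001850 = 0.5994 m/day.
Seepage velocity v = q / n_e = 0.5994 / 0.20 = 2.997 m/day.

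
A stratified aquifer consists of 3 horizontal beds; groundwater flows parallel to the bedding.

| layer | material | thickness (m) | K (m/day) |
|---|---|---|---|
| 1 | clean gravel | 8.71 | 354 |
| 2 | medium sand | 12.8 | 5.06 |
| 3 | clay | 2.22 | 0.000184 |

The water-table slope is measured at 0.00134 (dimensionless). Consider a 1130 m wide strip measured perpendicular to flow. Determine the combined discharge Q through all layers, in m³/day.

Flow is parallel to layering, so each bed carries its own Darcy discharge and the transmissivities add.
Σ(K_i·b_i) = 354×8.71 + 5.06×12.8 + 0.000184×2.22 = 3148 m²/day.
Hydraulic gradient i = 0.00134.
Q = Σ(K_i·b_i) · W · i = 3148 × 1130 × 0.001340 = 4767 m³/day.

4770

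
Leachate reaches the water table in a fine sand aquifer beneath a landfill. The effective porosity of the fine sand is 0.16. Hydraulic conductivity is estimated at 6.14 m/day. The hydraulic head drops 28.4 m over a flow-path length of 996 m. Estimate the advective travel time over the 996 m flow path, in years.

2.49

Hydraulic gradient i = Δh / L = 28.4 / 996 = 0.02851.
Darcy flux q = K · i = 6.140 × 0.02851 = 0.1751 m/day.
Seepage velocity v = q / n_e = 0.1751 / 0.16 = 1.094 m/day.
Travel time t = L / v = 996 / 1.094 = 910.2 days = 2.492 years.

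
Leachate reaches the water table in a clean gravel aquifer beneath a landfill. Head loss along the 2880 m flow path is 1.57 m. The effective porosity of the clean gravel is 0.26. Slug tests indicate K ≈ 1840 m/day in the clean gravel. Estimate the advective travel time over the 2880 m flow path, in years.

2.04

Hydraulic gradient i = Δh / L = 1.57 / 2880 = 0.0005451.
Darcy flux q = K · i = 1840 × 0.0005451 = 1.003 m/day.
Seepage velocity v = q / n_e = 1.003 / 0.26 = 3.858 m/day.
Travel time t = L / v = 2880 / 3.858 = 746.5 days = 2.044 years.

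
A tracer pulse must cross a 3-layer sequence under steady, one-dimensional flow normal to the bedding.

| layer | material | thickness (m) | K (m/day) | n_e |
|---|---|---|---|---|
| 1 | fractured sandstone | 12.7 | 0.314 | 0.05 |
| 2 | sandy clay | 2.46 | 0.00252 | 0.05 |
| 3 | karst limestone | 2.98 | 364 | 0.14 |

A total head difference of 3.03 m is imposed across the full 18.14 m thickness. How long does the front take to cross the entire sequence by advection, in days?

With flow normal to the layers, continuity requires the same specific discharge q through every layer.
Σ(b_i/K_i) = 12.7/0.314 + 2.46/0.00252 + 2.98/364 = 1017 d.
q = Δh / Σ(b_i/K_i) = 3.03 / 1017 = 0.002980 m/day.
In each layer the seepage velocity is v_i = q/n_i, so the layer transit time is t_i = b_i·n_i / q:
  layer 1 (fractured sandstone): t_1 = 12.7 × 0.05 / 0.002980 = 213.1 d
  layer 2 (sandy clay): t_2 = 2.46 × 0.05 / 0.002980 = 41.27 d
  layer 3 (karst limestone): t_3 = 2.98 × 0.14 / 0.002980 = 140.0 d
Total t = Σ t_i = 394.3 days.

394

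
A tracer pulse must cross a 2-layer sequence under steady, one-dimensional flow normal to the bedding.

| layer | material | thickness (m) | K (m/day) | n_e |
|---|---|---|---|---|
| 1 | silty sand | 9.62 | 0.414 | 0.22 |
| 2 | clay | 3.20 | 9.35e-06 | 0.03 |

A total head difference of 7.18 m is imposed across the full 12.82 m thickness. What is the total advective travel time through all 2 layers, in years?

289

With flow normal to the layers, continuity requires the same specific discharge q through every layer.
Σ(b_i/K_i) = 9.62/0.414 + 3.20/9.35e-06 = 3.423e+05 d.
q = Δh / Σ(b_i/K_i) = 7.18 / 3.423e+05 = 2.098e-05 m/day.
In each layer the seepage velocity is v_i = q/n_i, so the layer transit time is t_i = b_i·n_i / q:
  layer 1 (silty sand): t_1 = 9.62 × 0.22 / 2.098e-05 = 1.009e+05 d
  layer 2 (clay): t_2 = 3.20 × 0.03 / 2.098e-05 = 4576 d
Total t = Σ t_i = 1.055e+05 days = 288.7 years.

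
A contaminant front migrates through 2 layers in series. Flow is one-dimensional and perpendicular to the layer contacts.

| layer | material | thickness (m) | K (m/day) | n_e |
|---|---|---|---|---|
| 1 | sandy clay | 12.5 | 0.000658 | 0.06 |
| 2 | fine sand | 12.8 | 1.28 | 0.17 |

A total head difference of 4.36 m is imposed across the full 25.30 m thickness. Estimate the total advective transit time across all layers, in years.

34.9

With flow normal to the layers, continuity requires the same specific discharge q through every layer.
Σ(b_i/K_i) = 12.5/0.000658 + 12.8/1.28 = 19007 d.
q = Δh / Σ(b_i/K_i) = 4.36 / 19007 = 0.0002294 m/day.
In each layer the seepage velocity is v_i = q/n_i, so the layer transit time is t_i = b_i·n_i / q:
  layer 1 (sandy clay): t_1 = 12.5 × 0.06 / 0.0002294 = 3270 d
  layer 2 (fine sand): t_2 = 12.8 × 0.17 / 0.0002294 = 9486 d
Total t = Σ t_i = 12756 days = 34.92 years.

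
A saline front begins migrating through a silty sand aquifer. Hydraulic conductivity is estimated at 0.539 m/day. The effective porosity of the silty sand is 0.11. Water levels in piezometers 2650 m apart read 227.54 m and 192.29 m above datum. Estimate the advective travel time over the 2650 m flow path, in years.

111

Hydraulic gradient i = (227.54 − 192.29) / 2650 = 35.25 / 2650 = 0.01330.
Darcy flux q = K · i = 0.5390 × 0.01330 = 0.007170 m/day.
Seepage velocity v = q / n_e = 0.007170 / 0.11 = 0.06518 m/day.
Travel time t = L / v = 2650 / 0.06518 = 40657 days = 111.3 years.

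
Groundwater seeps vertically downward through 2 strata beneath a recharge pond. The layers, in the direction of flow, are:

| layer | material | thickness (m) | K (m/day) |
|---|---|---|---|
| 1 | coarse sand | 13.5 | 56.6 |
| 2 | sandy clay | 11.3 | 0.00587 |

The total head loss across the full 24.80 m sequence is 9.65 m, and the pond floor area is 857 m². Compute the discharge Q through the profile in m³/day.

4.30

Flow is perpendicular to layering, so the layers act in series and the equivalent K is the thickness-weighted harmonic mean.
Total thickness L = 13.5 + 11.3 = 24.80 m.
Σ(b_i/K_i) = 13.5/56.6 + 11.3/0.00587 = 1925 d.
K_eq = L / Σ(b_i/K_i) = 24.80 / 1925 = 0.01288 m/day.
Q = K_eq · A · (Δh/L) = 0.01288 × 857 × (9.65/24.80) = 4.296 m³/day.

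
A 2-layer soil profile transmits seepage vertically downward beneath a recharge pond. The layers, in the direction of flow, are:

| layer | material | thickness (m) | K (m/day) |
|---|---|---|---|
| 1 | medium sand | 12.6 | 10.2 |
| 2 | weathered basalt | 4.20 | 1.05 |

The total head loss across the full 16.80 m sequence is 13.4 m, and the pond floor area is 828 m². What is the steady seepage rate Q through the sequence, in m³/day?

Flow is perpendicular to layering, so the layers act in series and the equivalent K is the thickness-weighted harmonic mean.
Total thickness L = 12.6 + 4.20 = 16.80 m.
Σ(b_i/K_i) = 12.6/10.2 + 4.20/1.05 = 5.235 d.
K_eq = L / Σ(b_i/K_i) = 16.80 / 5.235 = 3.209 m/day.
Q = K_eq · A · (Δh/L) = 3.209 × 828 × (13.4/16.80) = 2119 m³/day.

2120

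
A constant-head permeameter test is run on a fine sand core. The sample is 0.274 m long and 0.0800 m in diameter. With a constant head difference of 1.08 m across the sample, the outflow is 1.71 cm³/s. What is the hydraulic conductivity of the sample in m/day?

Cross-sectional area A = π·(d/2)² = π × (0.0800/2)² = 0.005027 m².
Convert discharge: 1.71 cm³/s = 1.710e-06 m³/s.
Darcy's law rearranged: K = Q·L / (A·Δh) = 1.710e-06 × 0.274 / (0.005027 × 1.08) = 8.631e-05 m/s = 7.457 m/day.

7.46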